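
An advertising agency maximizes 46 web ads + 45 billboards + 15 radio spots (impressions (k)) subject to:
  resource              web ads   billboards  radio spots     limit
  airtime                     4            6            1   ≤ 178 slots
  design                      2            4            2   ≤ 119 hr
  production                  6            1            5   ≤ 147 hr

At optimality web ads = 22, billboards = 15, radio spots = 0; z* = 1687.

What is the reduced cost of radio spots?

-7

At the optimum: airtime uses 178 of 178 (binding); design uses 104 of 119 (slack = 15); production uses 147 of 147 (binding).
Slack constraints have shadow price 0 (complementary slackness).
From A_Bᵀ y = c: 4·y_airtime + 6·y_production = 46; 6·y_airtime + 1·y_production = 45.
Solving: y_airtime = 7, y_production = 3.
Reduced cost of radio spots: c₃ − yᵀa₃ = 15 − (7·1 + 3·5) = 15 − 22 = -7.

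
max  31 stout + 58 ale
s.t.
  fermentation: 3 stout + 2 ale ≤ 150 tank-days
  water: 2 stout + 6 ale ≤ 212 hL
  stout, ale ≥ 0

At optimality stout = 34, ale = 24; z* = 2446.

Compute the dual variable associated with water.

Both fermentation and water are binding at x*.
Dual feasibility on the basic columns requires 3·y_fermentation + 2·y_water = 31, 2·y_fermentation + 6·y_water = 58.
→ y_fermentation = 5 and y_water = 8.
Shadow price of water = 8.

8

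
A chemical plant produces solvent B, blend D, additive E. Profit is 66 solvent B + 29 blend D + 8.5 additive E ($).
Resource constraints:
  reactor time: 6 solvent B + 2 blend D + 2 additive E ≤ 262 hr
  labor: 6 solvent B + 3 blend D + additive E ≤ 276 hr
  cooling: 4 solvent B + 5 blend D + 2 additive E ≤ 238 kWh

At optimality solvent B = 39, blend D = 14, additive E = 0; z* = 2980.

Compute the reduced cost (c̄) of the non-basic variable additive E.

-6.5

Binding: reactor time and labor. Non-binding: cooling (12 unused).
Slack constraints have shadow price 0 (complementary slackness).
From A_Bᵀ y = c: 6·y_reactor time + 6·y_labor = 66; 2·y_reactor time + 3·y_labor = 29.
→ y_reactor time = 4 and y_labor = 7.
Reduced cost of additive E: c₃ − yᵀa₃ = 8.5 − (4·2 + 7·1) = 8.5 − 15 = -6.5.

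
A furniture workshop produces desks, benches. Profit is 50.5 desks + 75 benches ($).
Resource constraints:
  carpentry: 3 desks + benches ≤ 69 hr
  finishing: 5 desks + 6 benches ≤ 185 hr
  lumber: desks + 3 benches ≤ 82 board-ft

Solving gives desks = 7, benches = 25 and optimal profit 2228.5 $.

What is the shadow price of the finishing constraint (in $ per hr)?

Check each constraint at x*: carpentry 46/69 (slack 23); finishing 185/185 (tight); lumber 82/82 (tight).
Since carpentry is not tight, its dual is 0.
The binding rows give the dual system: 5·y_finishing + 1·y_lumber = 50.5 and 6·y_finishing + 3·y_lumber = 75.
Solving: y_finishing = 8.5, y_lumber = 8.
Shadow price of finishing = 8.5.

8.5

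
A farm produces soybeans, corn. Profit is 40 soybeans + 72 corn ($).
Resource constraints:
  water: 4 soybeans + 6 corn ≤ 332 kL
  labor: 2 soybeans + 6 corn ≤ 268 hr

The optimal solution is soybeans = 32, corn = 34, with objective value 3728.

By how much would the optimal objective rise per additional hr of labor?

Both water and labor are binding at x*.
From A_Bᵀ y = c: 4·y_water + 2·y_labor = 40; 6·y_water + 6·y_labor = 72.
→ y_water = 8 and y_labor = 4.
Shadow price of labor = 4.

4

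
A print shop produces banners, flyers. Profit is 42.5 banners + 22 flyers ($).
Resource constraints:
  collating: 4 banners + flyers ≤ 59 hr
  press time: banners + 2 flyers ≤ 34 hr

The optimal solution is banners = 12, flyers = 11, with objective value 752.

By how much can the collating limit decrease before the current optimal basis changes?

42

Binding constraints: collating, press time. The basis is B = [[4,1],[1,2]] with det 7.
Per unit decrease in collating, x* moves by d = (-0.2857, 0.1429).
The basis stays optimal until banners reaches 0; allowable decrease = 42 hr.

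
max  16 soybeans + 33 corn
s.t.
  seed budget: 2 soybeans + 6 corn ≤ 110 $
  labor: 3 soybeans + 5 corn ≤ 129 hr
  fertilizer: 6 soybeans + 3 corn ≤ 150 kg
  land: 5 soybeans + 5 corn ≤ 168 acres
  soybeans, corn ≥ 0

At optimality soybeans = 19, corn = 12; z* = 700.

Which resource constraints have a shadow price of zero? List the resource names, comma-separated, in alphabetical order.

seed budget: 110/110 (binding)
labor: 117/129 (slack 12)
fertilizer: 150/150 (binding)
land: 155/168 (slack 13)
By complementary slackness, a constraint with positive slack has shadow price 0 → labor, land.

labor, land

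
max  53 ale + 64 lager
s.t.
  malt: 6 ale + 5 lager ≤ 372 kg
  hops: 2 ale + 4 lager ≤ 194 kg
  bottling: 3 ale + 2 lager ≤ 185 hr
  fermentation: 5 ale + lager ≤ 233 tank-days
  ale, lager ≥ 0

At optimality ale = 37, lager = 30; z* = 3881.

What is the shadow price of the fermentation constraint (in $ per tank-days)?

0

At the optimum: malt uses 372 of 372 (binding); hops uses 194 of 194 (binding); bottling uses 171 of 185 (slack = 14); fermentation uses 215 of 233 (slack = 18).
By complementary slackness, y = 0 for the non-binding constraints.
Dual feasibility on the basic columns requires 6·y_malt + 2·y_hops = 53, 5·y_malt + 4·y_hops = 64.
→ y_malt = 6 and y_hops = 8.5.
Shadow price of fermentation = 0.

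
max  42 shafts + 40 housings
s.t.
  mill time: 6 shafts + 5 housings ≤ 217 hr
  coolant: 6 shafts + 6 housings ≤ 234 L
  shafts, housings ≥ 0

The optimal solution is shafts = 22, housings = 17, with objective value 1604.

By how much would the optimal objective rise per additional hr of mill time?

2

Check each constraint at x*: mill time 217/217 (tight); coolant 234/234 (tight).
The binding rows give the dual system: 6·y_mill time + 6·y_coolant = 42 and 5·y_mill time + 6·y_coolant = 40.
→ y_mill time = 2 and y_coolant = 5.
Shadow price of mill time = 2.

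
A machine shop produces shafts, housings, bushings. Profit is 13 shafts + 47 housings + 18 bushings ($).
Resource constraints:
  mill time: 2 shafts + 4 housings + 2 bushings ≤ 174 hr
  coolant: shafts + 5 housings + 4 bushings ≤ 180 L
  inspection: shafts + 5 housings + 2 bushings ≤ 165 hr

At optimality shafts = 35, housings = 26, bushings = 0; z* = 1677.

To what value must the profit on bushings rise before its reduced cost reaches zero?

20

Check each constraint at x*: mill time 174/174 (tight); coolant 165/180 (slack 15); inspection 165/165 (tight).
Since coolant is not tight, its dual is 0.
From A_Bᵀ y = c: 2·y_mill time + 1·y_inspection = 13; 4·y_mill time + 5·y_inspection = 47.
This yields shadow prices y_mill time = 3, y_inspection = 7.
bushings enters the basis when its profit ≥ yᵀa₃ = 3·2 + 7·2 = 20.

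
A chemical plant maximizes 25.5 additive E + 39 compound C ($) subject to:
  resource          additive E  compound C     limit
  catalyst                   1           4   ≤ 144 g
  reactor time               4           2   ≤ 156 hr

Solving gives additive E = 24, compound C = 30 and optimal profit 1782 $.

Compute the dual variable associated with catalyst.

Both catalyst and reactor time are binding at x*.
Dual feasibility on the basic columns requires 1·y_catalyst + 4·y_reactor time = 25.5, 4·y_catalyst + 2·y_reactor time = 39.
→ y_catalyst = 7.5 and y_reactor time = 4.5.
Shadow price of catalyst = 7.5.

7.5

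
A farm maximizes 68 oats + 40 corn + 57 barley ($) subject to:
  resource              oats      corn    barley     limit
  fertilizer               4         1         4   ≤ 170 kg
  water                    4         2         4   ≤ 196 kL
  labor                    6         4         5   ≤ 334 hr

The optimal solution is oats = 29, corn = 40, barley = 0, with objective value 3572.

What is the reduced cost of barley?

Check each constraint at x*: fertilizer 156/170 (slack 14); water 196/196 (tight); labor 334/334 (tight).
Slack constraints have shadow price 0 (complementary slackness).
The binding rows give the dual system: 4·y_water + 6·y_labor = 68 and 2·y_water + 4·y_labor = 40.
→ y_water = 8 and y_labor = 6.
Reduced cost of barley: c₃ − yᵀa₃ = 57 − (8·4 + 6·5) = 57 − 62 = -5.

-5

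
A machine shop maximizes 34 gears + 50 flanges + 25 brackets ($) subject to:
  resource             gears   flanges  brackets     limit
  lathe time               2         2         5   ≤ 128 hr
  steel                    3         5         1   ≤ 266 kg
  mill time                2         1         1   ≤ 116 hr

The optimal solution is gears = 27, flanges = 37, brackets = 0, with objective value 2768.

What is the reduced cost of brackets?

-8

Binding: lathe time and steel. Non-binding: mill time (25 unused).
Slack constraints have shadow price 0 (complementary slackness).
The binding rows give the dual system: 2·y_lathe time + 3·y_steel = 34 and 2·y_lathe time + 5·y_steel = 50.
→ y_lathe time = 5 and y_steel = 8.
Reduced cost of brackets: c₃ − yᵀa₃ = 25 − (5·5 + 8·1) = 25 − 33 = -8.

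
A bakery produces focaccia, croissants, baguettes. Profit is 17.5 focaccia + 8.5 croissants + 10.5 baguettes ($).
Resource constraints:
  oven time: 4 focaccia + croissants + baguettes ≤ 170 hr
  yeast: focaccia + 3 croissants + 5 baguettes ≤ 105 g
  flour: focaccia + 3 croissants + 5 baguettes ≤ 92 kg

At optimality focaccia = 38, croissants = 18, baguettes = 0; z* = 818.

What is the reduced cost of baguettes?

At the optimum: oven time uses 170 of 170 (binding); yeast uses 92 of 105 (slack = 13); flour uses 92 of 92 (binding).
Since yeast is not tight, its dual is 0.
The binding rows give the dual system: 4·y_oven time + 1·y_flour = 17.5 and 1·y_oven time + 3·y_flour = 8.5.
Solving: y_oven time = 4, y_flour = 1.5.
Reduced cost of baguettes: c₃ − yᵀa₃ = 10.5 − (4·1 + 1.5·5) = 10.5 − 11.5 = -1.

-1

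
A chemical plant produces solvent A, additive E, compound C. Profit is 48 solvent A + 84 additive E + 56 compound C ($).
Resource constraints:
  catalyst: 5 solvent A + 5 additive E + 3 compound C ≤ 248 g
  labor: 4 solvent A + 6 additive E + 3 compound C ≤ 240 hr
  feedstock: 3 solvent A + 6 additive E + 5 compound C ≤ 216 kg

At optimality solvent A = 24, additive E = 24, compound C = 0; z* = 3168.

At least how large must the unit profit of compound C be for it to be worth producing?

58

Check each constraint at x*: catalyst 240/248 (slack 8); labor 240/240 (tight); feedstock 216/216 (tight).
Since catalyst is not tight, its dual is 0.
The binding rows give the dual system: 4·y_labor + 3·y_feedstock = 48 and 6·y_labor + 6·y_feedstock = 84.
→ y_labor = 6 and y_feedstock = 8.
compound C enters the basis when its profit ≥ yᵀa₃ = 6·3 + 8·5 = 58.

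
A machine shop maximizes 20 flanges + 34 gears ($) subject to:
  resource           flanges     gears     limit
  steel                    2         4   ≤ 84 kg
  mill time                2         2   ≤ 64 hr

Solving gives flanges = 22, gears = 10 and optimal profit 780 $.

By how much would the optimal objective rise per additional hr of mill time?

Check each constraint at x*: steel 84/84 (tight); mill time 64/64 (tight).
The binding rows give the dual system: 2·y_steel + 2·y_mill time = 20 and 4·y_steel + 2·y_mill time = 34.
→ y_steel = 7 and y_mill time = 3.
Shadow price of mill time = 3.

3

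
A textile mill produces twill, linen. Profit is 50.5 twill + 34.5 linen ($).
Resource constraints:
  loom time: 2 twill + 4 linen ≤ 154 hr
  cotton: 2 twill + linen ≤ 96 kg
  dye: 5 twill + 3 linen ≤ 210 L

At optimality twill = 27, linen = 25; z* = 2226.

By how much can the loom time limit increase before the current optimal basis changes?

126

Binding constraints: loom time, dye. The basis is B = [[2,4],[5,3]] with det -14.
Per unit increase in loom time, x* moves by d = (-0.2143, 0.3571).
The basis stays optimal until twill reaches 0; allowable increase = 126 hr.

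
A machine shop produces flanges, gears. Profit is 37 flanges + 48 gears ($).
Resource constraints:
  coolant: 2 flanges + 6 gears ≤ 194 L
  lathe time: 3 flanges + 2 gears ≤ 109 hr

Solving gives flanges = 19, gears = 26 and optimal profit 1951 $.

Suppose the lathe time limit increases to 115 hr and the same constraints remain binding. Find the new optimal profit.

2005

Check each constraint at x*: coolant 194/194 (tight); lathe time 109/109 (tight).
Dual feasibility on the basic columns requires 2·y_coolant + 3·y_lathe time = 37, 6·y_coolant + 2·y_lathe time = 48.
Solving: y_coolant = 5, y_lathe time = 9.
Δz = y_lathe time·Δb = 9 × (6) = 54, so new z* = 1951 + 54 = 2005.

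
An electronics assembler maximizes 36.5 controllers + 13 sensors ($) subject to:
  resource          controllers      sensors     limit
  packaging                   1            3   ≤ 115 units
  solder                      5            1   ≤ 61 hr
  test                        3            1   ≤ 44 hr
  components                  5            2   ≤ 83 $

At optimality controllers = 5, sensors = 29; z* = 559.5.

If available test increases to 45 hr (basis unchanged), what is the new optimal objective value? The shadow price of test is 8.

567.5

Δb = 1, so new z* = 559.5 + (8)·(1) = 559.5 + 8 = 567.5.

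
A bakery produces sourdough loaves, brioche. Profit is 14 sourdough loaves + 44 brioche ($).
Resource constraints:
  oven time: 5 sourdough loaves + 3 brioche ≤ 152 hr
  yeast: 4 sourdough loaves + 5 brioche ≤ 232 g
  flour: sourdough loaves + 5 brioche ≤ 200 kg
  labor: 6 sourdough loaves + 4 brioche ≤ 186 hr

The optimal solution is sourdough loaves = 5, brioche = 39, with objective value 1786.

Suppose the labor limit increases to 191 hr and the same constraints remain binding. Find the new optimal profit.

1791

Binding: flour and labor. Non-binding: oven time (10 unused), yeast (17 unused).
Since oven time, yeast are not tight, their duals are 0.
From A_Bᵀ y = c: 1·y_flour + 6·y_labor = 14; 5·y_flour + 4·y_labor = 44.
→ y_flour = 8 and y_labor = 1.
Δz = y_labor·Δb = 1 × (5) = 5, so new z* = 1786 + 5 = 1791.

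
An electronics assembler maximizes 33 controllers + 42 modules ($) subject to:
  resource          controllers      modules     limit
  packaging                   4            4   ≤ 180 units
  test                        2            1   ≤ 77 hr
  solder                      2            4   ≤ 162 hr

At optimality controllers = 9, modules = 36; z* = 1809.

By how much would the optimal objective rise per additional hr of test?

0

Binding: packaging and solder. Non-binding: test (23 unused).
By complementary slackness, y = 0 for the non-binding constraint.
From A_Bᵀ y = c: 4·y_packaging + 2·y_solder = 33; 4·y_packaging + 4·y_solder = 42.
This yields shadow prices y_packaging = 6, y_solder = 4.5.
Shadow price of test = 0.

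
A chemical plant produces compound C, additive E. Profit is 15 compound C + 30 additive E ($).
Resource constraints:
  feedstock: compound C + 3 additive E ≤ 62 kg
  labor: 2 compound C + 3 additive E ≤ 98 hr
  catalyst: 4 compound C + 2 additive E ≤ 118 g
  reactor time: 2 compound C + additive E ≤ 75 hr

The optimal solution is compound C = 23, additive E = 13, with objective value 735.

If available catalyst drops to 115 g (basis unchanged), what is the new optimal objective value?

730.5

Check each constraint at x*: feedstock 62/62 (tight); labor 85/98 (slack 13); catalyst 118/118 (tight); reactor time 59/75 (slack 16).
Since labor, reactor time are not tight, their duals are 0.
Dual feasibility on the basic columns requires 1·y_feedstock + 4·y_catalyst = 15, 3·y_feedstock + 2·y_catalyst = 30.
→ y_feedstock = 9 and y_catalyst = 1.5.
Δz = y_catalyst·Δb = 1.5 × (-3) = -4.5, so new z* = 735 − 4.5 = 730.5.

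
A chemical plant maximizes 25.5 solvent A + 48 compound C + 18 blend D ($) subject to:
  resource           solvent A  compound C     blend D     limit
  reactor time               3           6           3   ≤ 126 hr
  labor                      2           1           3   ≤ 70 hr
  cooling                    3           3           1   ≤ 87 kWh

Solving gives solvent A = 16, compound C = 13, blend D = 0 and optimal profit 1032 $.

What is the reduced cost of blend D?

-5.5

Check each constraint at x*: reactor time 126/126 (tight); labor 45/70 (slack 25); cooling 87/87 (tight).
Slack constraints have shadow price 0 (complementary slackness).
The binding rows give the dual system: 3·y_reactor time + 3·y_cooling = 25.5 and 6·y_reactor time + 3·y_cooling = 48.
Solving: y_reactor time = 7.5, y_cooling = 1.
Reduced cost of blend D: c₃ − yᵀa₃ = 18 − (7.5·3 + 1·1) = 18 − 23.5 = -5.5.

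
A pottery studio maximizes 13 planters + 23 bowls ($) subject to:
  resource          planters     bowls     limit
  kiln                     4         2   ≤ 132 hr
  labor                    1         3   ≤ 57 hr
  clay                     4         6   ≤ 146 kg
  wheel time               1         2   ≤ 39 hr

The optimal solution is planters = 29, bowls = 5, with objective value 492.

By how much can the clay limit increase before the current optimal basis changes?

Binding constraints: clay, wheel time. The basis is B = [[4,6],[1,2]] with det 2.
Per unit increase in clay, x* moves by d = (1, -0.5).
The basis stays optimal until kiln becomes binding; allowable increase = 2 kg.

2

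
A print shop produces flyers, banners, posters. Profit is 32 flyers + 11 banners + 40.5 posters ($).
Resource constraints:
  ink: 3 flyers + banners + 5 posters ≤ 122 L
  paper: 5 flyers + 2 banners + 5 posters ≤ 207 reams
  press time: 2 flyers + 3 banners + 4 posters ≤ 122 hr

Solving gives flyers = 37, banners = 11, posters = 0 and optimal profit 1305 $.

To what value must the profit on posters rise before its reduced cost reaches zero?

Binding: ink and paper. Non-binding: press time (15 unused).
By complementary slackness, y = 0 for the non-binding constraint.
Dual feasibility on the basic columns requires 3·y_ink + 5·y_paper = 32, 1·y_ink + 2·y_paper = 11.
→ y_ink = 9 and y_paper = 1.
posters enters the basis when its profit ≥ yᵀa₃ = 9·5 + 1·5 = 50.

50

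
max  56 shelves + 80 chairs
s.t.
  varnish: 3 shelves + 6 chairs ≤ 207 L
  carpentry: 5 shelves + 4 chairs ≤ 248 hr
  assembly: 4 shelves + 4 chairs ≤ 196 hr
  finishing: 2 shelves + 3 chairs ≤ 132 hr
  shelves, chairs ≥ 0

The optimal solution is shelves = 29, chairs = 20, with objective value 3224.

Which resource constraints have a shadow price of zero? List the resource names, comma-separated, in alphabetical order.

carpentry, finishing

varnish: 207/207 (binding)
carpentry: 225/248 (slack 23)
assembly: 196/196 (binding)
finishing: 118/132 (slack 14)
By complementary slackness, a constraint with positive slack has shadow price 0 → carpentry, finishing.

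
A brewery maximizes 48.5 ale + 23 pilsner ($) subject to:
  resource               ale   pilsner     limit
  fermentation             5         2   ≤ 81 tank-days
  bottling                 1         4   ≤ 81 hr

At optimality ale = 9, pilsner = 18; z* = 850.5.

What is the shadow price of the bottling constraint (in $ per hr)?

1

Both fermentation and bottling are binding at x*.
Dual feasibility on the basic columns requires 5·y_fermentation + 1·y_bottling = 48.5, 2·y_fermentation + 4·y_bottling = 23.
Solving: y_fermentation = 9.5, y_bottling = 1.
Shadow price of bottling = 1.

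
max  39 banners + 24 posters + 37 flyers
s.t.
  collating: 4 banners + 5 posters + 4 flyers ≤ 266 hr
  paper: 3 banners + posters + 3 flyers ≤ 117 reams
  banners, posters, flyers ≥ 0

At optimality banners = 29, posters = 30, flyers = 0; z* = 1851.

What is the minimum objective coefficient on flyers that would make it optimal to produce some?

Check each constraint at x*: collating 266/266 (tight); paper 117/117 (tight).
From A_Bᵀ y = c: 4·y_collating + 3·y_paper = 39; 5·y_collating + 1·y_paper = 24.
This yields shadow prices y_collating = 3, y_paper = 9.
flyers enters the basis when its profit ≥ yᵀa₃ = 3·4 + 9·3 = 39.

39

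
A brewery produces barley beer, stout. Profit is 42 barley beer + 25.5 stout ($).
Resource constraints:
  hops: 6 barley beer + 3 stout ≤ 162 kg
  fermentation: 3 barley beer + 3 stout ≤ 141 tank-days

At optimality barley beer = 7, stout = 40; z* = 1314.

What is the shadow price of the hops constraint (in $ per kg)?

Check each constraint at x*: hops 162/162 (tight); fermentation 141/141 (tight).
The binding rows give the dual system: 6·y_hops + 3·y_fermentation = 42 and 3·y_hops + 3·y_fermentation = 25.5.
→ y_hops = 5.5 and y_fermentation = 3.
Shadow price of hops = 5.5.

5.5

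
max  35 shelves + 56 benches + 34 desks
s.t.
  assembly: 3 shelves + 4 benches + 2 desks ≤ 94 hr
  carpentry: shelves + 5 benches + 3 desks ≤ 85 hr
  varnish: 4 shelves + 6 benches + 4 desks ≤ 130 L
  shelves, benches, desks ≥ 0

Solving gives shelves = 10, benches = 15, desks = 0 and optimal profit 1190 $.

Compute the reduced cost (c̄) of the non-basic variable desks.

Check each constraint at x*: assembly 90/94 (slack 4); carpentry 85/85 (tight); varnish 130/130 (tight).
Slack constraints have shadow price 0 (complementary slackness).
From A_Bᵀ y = c: 1·y_carpentry + 4·y_varnish = 35; 5·y_carpentry + 6·y_varnish = 56.
This yields shadow prices y_carpentry = 1, y_varnish = 8.5.
Reduced cost of desks: c₃ − yᵀa₃ = 34 − (1·3 + 8.5·4) = 34 − 37 = -3.

-3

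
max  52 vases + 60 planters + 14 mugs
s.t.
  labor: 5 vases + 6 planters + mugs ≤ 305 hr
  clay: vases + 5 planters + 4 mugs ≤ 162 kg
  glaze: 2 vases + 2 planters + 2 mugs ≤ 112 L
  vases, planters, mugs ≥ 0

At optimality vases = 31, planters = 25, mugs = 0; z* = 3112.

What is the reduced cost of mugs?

Check each constraint at x*: labor 305/305 (tight); clay 156/162 (slack 6); glaze 112/112 (tight).
Since clay is not tight, its dual is 0.
From A_Bᵀ y = c: 5·y_labor + 2·y_glaze = 52; 6·y_labor + 2·y_glaze = 60.
→ y_labor = 8 and y_glaze = 6.
Reduced cost of mugs: c₃ − yᵀa₃ = 14 − (8·1 + 6·2) = 14 − 20 = -6.

-6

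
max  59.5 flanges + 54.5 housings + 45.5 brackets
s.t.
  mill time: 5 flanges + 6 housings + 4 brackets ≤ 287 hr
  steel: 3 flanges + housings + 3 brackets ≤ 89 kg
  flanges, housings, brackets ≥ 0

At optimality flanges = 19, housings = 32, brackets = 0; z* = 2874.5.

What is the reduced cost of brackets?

-6

Both mill time and steel are binding at x*.
Dual feasibility on the basic columns requires 5·y_mill time + 3·y_steel = 59.5, 6·y_mill time + 1·y_steel = 54.5.
Solving: y_mill time = 8, y_steel = 6.5.
Reduced cost of brackets: c₃ − yᵀa₃ = 45.5 − (8·4 + 6.5·3) = 45.5 − 51.5 = -6.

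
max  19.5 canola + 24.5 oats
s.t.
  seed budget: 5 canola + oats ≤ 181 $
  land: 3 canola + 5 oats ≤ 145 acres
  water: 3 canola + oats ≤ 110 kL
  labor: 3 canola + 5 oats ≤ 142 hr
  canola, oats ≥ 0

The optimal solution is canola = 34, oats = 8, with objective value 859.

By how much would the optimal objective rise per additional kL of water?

2

Binding: water and labor. Non-binding: seed budget (3 unused), land (3 unused).
Since seed budget, land are not tight, their duals are 0.
Dual feasibility on the basic columns requires 3·y_water + 3·y_labor = 19.5, 1·y_water + 5·y_labor = 24.5.
Solving: y_water = 2, y_labor = 4.5.
Shadow price of water = 2.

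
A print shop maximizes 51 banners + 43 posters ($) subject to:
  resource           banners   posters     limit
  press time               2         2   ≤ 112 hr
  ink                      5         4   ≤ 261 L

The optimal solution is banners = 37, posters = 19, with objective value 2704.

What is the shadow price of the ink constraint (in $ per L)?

8

Both press time and ink are binding at x*.
The binding rows give the dual system: 2·y_press time + 5·y_ink = 51 and 2·y_press time + 4·y_ink = 43.
This yields shadow prices y_press time = 5.5, y_ink = 8.
Shadow price of ink = 8.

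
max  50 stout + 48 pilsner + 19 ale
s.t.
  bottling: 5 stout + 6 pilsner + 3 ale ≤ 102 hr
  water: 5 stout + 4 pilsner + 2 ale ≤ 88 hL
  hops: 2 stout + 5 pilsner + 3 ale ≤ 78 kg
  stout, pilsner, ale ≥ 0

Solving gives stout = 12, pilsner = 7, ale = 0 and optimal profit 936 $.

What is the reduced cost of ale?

-5

Check each constraint at x*: bottling 102/102 (tight); water 88/88 (tight); hops 59/78 (slack 19).
Since hops is not tight, its dual is 0.
The binding rows give the dual system: 5·y_bottling + 5·y_water = 50 and 6·y_bottling + 4·y_water = 48.
Solving: y_bottling = 4, y_water = 6.
Reduced cost of ale: c₃ − yᵀa₃ = 19 − (4·3 + 6·2) = 19 − 24 = -5.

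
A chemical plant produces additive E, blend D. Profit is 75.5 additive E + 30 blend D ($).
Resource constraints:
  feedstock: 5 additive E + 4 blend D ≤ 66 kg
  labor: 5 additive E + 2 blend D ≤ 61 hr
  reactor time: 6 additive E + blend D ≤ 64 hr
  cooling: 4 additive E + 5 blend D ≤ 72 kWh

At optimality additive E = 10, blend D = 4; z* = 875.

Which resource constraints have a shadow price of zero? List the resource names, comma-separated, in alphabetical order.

cooling, labor

feedstock: 66/66 (binding)
labor: 58/61 (slack 3)
reactor time: 64/64 (binding)
cooling: 60/72 (slack 12)
By complementary slackness, a constraint with positive slack has shadow price 0 → cooling, labor.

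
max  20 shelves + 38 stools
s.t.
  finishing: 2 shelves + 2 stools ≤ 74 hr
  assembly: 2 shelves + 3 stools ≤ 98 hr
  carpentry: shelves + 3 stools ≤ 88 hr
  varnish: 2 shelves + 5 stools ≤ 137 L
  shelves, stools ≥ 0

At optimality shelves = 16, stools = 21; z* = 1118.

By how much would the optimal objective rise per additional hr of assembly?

0

Binding: finishing and varnish. Non-binding: assembly (3 unused), carpentry (9 unused).
Slack constraints have shadow price 0 (complementary slackness).
From A_Bᵀ y = c: 2·y_finishing + 2·y_varnish = 20; 2·y_finishing + 5·y_varnish = 38.
→ y_finishing = 4 and y_varnish = 6.
Shadow price of assembly = 0.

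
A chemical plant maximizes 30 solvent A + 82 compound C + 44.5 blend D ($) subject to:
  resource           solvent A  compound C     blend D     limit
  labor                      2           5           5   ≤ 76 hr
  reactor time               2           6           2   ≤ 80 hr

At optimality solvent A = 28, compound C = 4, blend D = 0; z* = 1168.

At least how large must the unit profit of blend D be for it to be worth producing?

Both labor and reactor time are binding at x*.
Dual feasibility on the basic columns requires 2·y_labor + 2·y_reactor time = 30, 5·y_labor + 6·y_reactor time = 82.
This yields shadow prices y_labor = 8, y_reactor time = 7.
blend D enters the basis when its profit ≥ yᵀa₃ = 8·5 + 7·2 = 54.

54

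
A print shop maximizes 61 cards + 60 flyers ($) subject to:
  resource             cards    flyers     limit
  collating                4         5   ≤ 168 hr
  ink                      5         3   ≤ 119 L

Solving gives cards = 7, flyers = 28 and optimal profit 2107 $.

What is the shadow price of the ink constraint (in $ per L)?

At the optimum: collating uses 168 of 168 (binding); ink uses 119 of 119 (binding).
Dual feasibility on the basic columns requires 4·y_collating + 5·y_ink = 61, 5·y_collating + 3·y_ink = 60.
This yields shadow prices y_collating = 9, y_ink = 5.
Shadow price of ink = 5.

5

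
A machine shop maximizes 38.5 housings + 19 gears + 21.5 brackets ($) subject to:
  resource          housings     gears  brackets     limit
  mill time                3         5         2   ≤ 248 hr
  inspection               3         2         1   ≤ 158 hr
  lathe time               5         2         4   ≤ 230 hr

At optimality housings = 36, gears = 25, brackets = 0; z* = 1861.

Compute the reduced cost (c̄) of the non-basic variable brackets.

-3

Binding: inspection and lathe time. Non-binding: mill time (15 unused).
Since mill time is not tight, its dual is 0.
From A_Bᵀ y = c: 3·y_inspection + 5·y_lathe time = 38.5; 2·y_inspection + 2·y_lathe time = 19.
This yields shadow prices y_inspection = 4.5, y_lathe time = 5.
Reduced cost of brackets: c₃ − yᵀa₃ = 21.5 − (4.5·1 + 5·4) = 21.5 − 24.5 = -3.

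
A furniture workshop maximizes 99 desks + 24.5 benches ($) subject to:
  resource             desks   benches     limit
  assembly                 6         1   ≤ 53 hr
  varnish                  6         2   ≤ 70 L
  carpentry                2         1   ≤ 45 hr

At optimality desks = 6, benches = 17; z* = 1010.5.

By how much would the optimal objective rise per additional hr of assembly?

Check each constraint at x*: assembly 53/53 (tight); varnish 70/70 (tight); carpentry 29/45 (slack 16).
Slack constraints have shadow price 0 (complementary slackness).
The binding rows give the dual system: 6·y_assembly + 6·y_varnish = 99 and 1·y_assembly + 2·y_varnish = 24.5.
→ y_assembly = 8.5 and y_varnish = 8.
Shadow price of assembly = 8.5.

8.5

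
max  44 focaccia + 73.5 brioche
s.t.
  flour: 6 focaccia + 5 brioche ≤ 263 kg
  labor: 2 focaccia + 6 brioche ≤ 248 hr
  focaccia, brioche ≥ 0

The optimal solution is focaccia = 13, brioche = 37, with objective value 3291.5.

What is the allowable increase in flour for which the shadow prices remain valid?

481

Binding constraints: flour, labor. The basis is B = [[6,5],[2,6]] with det 26.
Per unit increase in flour, x* moves by d = (0.2308, -0.0769).
The basis stays optimal until brioche reaches 0; allowable increase = 481 kg.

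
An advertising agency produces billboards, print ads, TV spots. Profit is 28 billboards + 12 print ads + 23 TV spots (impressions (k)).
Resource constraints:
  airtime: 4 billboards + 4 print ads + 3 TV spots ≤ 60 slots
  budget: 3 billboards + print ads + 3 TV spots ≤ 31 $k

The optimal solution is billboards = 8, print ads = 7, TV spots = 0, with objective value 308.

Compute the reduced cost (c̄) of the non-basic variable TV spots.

-4

Check each constraint at x*: airtime 60/60 (tight); budget 31/31 (tight).
The binding rows give the dual system: 4·y_airtime + 3·y_budget = 28 and 4·y_airtime + 1·y_budget = 12.
→ y_airtime = 1 and y_budget = 8.
Reduced cost of TV spots: c₃ − yᵀa₃ = 23 − (1·3 + 8·3) = 23 − 27 = -4.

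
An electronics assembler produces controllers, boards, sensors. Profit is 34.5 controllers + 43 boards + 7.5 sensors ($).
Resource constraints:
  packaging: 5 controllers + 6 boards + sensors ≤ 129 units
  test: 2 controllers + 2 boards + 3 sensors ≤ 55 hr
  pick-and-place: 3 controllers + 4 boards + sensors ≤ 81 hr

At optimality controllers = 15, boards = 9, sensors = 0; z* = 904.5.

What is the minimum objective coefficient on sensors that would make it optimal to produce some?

Check each constraint at x*: packaging 129/129 (tight); test 48/55 (slack 7); pick-and-place 81/81 (tight).
Slack constraints have shadow price 0 (complementary slackness).
Dual feasibility on the basic columns requires 5·y_packaging + 3·y_pick-and-place = 34.5, 6·y_packaging + 4·y_pick-and-place = 43.
Solving: y_packaging = 4.5, y_pick-and-place = 4.
sensors enters the basis when its profit ≥ yᵀa₃ = 4.5·1 + 4·1 = 8.5.

8.5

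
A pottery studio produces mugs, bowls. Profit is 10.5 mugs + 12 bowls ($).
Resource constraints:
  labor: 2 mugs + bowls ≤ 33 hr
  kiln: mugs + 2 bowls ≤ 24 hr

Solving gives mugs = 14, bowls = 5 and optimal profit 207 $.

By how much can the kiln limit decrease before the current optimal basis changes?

7.5

Binding constraints: labor, kiln. The basis is B = [[2,1],[1,2]] with det 3.
Per unit decrease in kiln, x* moves by d = (0.3333, -0.6667).
The basis stays optimal until bowls reaches 0; allowable decrease = 7.5 hr.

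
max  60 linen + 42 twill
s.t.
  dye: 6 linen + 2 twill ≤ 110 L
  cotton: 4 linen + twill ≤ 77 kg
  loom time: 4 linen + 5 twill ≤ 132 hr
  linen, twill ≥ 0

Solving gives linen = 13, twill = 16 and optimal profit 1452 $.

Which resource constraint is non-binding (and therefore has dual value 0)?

dye: 110/110 (binding)
cotton: 68/77 (slack 9)
loom time: 132/132 (binding)
By complementary slackness, a constraint with positive slack has shadow price 0 → cotton.

cotton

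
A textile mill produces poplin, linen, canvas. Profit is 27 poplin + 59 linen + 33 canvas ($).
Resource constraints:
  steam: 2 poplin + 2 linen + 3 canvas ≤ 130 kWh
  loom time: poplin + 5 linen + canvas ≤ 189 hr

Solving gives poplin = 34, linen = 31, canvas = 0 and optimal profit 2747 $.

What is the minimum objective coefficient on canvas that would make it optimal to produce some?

36.5

At the optimum: steam uses 130 of 130 (binding); loom time uses 189 of 189 (binding).
The binding rows give the dual system: 2·y_steam + 1·y_loom time = 27 and 2·y_steam + 5·y_loom time = 59.
Solving: y_steam = 9.5, y_loom time = 8.
canvas enters the basis when its profit ≥ yᵀa₃ = 9.5·3 + 8·1 = 36.5.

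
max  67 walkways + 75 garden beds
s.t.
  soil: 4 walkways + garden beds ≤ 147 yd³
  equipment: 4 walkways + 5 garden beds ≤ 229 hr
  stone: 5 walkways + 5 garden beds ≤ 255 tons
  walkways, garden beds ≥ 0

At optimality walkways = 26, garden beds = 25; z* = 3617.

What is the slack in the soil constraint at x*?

soil used = 4·26 + 1·25 = 129; slack = 147 − 129 = 18.

18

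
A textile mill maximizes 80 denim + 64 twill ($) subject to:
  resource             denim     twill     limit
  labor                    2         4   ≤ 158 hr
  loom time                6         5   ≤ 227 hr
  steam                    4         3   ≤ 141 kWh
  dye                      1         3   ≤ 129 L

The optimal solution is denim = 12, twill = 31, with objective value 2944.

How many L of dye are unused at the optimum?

dye used = 1·12 + 3·31 = 105; slack = 129 − 105 = 24.

24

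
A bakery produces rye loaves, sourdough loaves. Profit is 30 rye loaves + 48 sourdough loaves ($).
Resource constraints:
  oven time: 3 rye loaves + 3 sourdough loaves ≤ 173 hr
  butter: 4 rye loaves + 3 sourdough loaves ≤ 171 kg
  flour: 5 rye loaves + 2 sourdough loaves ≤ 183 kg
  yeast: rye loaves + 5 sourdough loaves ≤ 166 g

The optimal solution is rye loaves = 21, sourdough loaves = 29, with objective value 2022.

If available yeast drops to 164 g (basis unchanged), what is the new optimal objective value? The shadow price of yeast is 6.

Δb = -2, so new z* = 2022 + (6)·(-2) = 2022 − 12 = 2010.

2010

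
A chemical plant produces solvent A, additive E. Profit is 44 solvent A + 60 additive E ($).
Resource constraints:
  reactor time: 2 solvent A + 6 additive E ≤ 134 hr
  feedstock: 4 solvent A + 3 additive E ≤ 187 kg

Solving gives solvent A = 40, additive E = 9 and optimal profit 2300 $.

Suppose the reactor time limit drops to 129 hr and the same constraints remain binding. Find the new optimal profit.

Check each constraint at x*: reactor time 134/134 (tight); feedstock 187/187 (tight).
From A_Bᵀ y = c: 2·y_reactor time + 4·y_feedstock = 44; 6·y_reactor time + 3·y_feedstock = 60.
This yields shadow prices y_reactor time = 6, y_feedstock = 8.
Δz = y_reactor time·Δb = 6 × (-5) = -30, so new z* = 2300 − 30 = 2270.

2270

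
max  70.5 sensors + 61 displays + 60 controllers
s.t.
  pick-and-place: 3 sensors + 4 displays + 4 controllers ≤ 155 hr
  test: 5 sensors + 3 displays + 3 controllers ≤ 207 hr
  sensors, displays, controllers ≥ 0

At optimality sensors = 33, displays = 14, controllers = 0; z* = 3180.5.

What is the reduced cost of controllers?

Check each constraint at x*: pick-and-place 155/155 (tight); test 207/207 (tight).
From A_Bᵀ y = c: 3·y_pick-and-place + 5·y_test = 70.5; 4·y_pick-and-place + 3·y_test = 61.
This yields shadow prices y_pick-and-place = 8.5, y_test = 9.
Reduced cost of controllers: c₃ − yᵀa₃ = 60 − (8.5·4 + 9·3) = 60 − 61 = -1.

-1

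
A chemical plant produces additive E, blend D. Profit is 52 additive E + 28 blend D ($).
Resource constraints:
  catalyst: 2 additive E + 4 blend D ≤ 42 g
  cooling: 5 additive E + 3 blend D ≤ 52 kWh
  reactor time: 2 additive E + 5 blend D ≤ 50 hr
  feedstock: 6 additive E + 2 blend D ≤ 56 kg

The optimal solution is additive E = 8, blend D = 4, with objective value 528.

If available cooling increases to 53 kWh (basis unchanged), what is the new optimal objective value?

Check each constraint at x*: catalyst 32/42 (slack 10); cooling 52/52 (tight); reactor time 36/50 (slack 14); feedstock 56/56 (tight).
Since catalyst, reactor time are not tight, their duals are 0.
From A_Bᵀ y = c: 5·y_cooling + 6·y_feedstock = 52; 3·y_cooling + 2·y_feedstock = 28.
Solving: y_cooling = 8, y_feedstock = 2.
Δz = y_cooling·Δb = 8 × (1) = 8, so new z* = 528 + 8 = 536.

536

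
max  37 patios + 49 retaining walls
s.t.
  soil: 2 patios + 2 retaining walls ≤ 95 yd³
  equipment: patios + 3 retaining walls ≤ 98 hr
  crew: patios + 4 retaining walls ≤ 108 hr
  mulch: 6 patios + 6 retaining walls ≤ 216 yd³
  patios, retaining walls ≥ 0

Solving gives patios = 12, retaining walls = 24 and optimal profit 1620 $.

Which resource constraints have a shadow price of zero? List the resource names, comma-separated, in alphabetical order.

soil: 72/95 (slack 23)
equipment: 84/98 (slack 14)
crew: 108/108 (binding)
mulch: 216/216 (binding)
By complementary slackness, a constraint with positive slack has shadow price 0 → equipment, soil.

equipment, soil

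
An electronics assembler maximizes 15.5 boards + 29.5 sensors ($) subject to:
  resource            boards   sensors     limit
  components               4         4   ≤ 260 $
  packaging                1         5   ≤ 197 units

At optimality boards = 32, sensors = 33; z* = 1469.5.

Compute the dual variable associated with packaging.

Both components and packaging are binding at x*.
The binding rows give the dual system: 4·y_components + 1·y_packaging = 15.5 and 4·y_components + 5·y_packaging = 29.5.
→ y_components = 3 and y_packaging = 3.5.
Shadow price of packaging = 3.5.

3.5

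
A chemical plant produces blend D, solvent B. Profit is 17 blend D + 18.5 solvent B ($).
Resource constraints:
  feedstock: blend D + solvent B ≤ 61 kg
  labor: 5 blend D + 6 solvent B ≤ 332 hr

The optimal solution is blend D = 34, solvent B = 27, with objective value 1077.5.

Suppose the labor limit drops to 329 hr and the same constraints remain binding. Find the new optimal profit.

At the optimum: feedstock uses 61 of 61 (binding); labor uses 332 of 332 (binding).
Dual feasibility on the basic columns requires 1·y_feedstock + 5·y_labor = 17, 1·y_feedstock + 6·y_labor = 18.5.
→ y_feedstock = 9.5 and y_labor = 1.5.
Δz = y_labor·Δb = 1.5 × (-3) = -4.5, so new z* = 1077.5 − 4.5 = 1073.

1073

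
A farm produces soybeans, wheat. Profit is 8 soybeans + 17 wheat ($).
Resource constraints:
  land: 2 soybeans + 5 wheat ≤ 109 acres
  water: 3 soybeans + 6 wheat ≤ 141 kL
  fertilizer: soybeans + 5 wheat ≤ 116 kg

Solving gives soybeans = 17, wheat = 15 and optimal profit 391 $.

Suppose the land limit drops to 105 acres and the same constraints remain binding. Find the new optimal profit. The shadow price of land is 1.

Δb = -4, so new z* = 391 + (1)·(-4) = 391 − 4 = 387.

387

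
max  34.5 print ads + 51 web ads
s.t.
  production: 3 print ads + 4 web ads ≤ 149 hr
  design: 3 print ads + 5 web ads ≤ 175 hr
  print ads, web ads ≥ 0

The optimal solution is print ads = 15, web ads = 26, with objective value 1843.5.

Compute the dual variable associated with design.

5

Check each constraint at x*: production 149/149 (tight); design 175/175 (tight).
The binding rows give the dual system: 3·y_production + 3·y_design = 34.5 and 4·y_production + 5·y_design = 51.
Solving: y_production = 6.5, y_design = 5.
Shadow price of design = 5.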